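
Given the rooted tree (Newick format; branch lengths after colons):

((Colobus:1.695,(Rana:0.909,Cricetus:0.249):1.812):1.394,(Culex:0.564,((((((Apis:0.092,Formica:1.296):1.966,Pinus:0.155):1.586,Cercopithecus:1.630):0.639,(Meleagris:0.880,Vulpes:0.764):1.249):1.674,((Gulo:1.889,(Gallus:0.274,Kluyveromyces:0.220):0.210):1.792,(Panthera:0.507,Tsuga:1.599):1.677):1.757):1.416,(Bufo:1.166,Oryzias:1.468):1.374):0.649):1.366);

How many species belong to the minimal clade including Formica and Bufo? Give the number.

13

The MRCA of Formica and Bufo is the node subtending ((((((Apis,Formica),Pinus),Cercopithecus),(Meleagris,Vulpes)),((Gulo,(Gallus,Kluyveromyces)),(Panthera,Tsuga))),(Bufo,Oryzias)).
That clade contains 13 terminal taxa: Apis, Bufo, Cercopithecus, Formica, Gallus, Gulo, Kluyveromyces, Meleagris, Oryzias, Panthera, Pinus, Tsuga, Vulpes.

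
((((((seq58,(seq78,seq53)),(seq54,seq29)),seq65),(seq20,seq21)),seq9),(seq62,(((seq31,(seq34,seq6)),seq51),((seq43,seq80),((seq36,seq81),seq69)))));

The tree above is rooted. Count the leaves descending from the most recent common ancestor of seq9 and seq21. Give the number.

The MRCA of seq9 and seq21 is the node subtending (((((seq58,(seq78,seq53)),(seq54,seq29)),seq65),(seq20,seq21)),seq9).
That clade contains 9 terminal taxa: seq20, seq21, seq29, seq53, seq54, seq58, seq65, seq78, seq9.

9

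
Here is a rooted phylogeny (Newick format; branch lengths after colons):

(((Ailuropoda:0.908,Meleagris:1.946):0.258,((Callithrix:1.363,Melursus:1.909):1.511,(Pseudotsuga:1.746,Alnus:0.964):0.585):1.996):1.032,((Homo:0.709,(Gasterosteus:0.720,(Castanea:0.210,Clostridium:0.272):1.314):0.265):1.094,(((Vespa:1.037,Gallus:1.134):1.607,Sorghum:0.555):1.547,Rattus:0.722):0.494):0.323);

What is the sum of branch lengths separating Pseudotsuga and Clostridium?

8.627

The path runs Pseudotsuga → … → MRCA → … → Clostridium; the MRCA is the root of the tree.
Branch lengths along that path: 1.746 + 0.585 + 1.996 + 1.032 + 0.323 + 1.094 + 0.265 + 1.314 + 0.272 = 8.627.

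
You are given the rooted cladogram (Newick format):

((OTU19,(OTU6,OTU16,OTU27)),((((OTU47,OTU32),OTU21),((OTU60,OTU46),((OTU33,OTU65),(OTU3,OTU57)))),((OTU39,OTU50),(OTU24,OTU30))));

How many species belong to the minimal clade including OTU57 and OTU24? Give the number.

The MRCA of OTU57 and OTU24 is the node subtending ((((OTU47,OTU32),OTU21),((OTU60,OTU46),((OTU33,OTU65),(OTU3,OTU57)))),((OTU39,OTU50),(OTU24,OTU30))).
That clade contains 13 terminal taxa: OTU21, OTU24, OTU3, OTU30, OTU32, OTU33, OTU39, OTU46, OTU47, OTU50, OTU57, OTU60, OTU65.

13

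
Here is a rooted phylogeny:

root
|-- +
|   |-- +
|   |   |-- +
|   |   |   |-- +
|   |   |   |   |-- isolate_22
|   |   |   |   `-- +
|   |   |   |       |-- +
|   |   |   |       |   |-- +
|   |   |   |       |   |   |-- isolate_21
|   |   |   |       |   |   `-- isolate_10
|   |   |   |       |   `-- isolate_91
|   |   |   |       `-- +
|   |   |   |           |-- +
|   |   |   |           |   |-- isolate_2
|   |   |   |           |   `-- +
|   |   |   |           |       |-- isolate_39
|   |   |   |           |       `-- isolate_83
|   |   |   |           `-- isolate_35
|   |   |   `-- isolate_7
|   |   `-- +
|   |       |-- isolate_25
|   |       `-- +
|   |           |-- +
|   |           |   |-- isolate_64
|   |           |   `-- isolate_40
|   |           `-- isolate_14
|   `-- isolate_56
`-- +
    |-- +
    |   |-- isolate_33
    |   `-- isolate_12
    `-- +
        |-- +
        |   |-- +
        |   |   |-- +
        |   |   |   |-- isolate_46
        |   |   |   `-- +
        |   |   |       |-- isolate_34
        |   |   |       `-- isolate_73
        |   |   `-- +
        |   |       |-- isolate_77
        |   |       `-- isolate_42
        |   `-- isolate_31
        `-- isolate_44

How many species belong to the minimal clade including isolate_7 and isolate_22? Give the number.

The MRCA of isolate_7 and isolate_22 is the node subtending ((isolate_22,(((isolate_21,isolate_10),isolate_91),((isolate_2,(isolate_39,isolate_83)),isolate_35))),isolate_7).
That clade contains 9 terminal taxa: isolate_10, isolate_2, isolate_21, isolate_22, isolate_35, isolate_39, isolate_7, isolate_83, isolate_91.

9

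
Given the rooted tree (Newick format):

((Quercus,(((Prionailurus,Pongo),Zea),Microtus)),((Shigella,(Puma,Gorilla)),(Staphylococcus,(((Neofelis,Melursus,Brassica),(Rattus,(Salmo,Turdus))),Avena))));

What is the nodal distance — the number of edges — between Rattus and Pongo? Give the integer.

11

The MRCA of Rattus and Pongo is the root of the tree.
From Rattus up to that node: 6 branches. From Pongo up to the same node: 5 branches. Total: 6 + 5 = 11.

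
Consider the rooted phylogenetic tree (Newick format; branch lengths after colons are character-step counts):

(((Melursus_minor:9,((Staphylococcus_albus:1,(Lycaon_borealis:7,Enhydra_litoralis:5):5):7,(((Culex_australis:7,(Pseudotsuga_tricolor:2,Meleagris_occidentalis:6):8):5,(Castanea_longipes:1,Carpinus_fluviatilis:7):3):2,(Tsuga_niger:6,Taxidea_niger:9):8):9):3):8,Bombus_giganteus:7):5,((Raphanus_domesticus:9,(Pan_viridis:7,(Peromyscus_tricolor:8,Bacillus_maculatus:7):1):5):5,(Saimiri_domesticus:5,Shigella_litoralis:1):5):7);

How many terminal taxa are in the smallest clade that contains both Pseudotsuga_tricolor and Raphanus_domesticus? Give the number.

18

The MRCA of Pseudotsuga_tricolor and Raphanus_domesticus is the root, so the clade is the entire tree.
That clade contains 18 terminal taxa: Bacillus_maculatus, Bombus_giganteus, Carpinus_fluviatilis, Castanea_longipes, Culex_australis, Enhydra_litoralis, Lycaon_borealis, Meleagris_occidentalis, Melursus_minor, Pan_viridis, Peromyscus_tricolor, Pseudotsuga_tricolor, Raphanus_domesticus, Saimiri_domesticus, Shigella_litoralis, Staphylococcus_albus, Taxidea_niger, Tsuga_niger.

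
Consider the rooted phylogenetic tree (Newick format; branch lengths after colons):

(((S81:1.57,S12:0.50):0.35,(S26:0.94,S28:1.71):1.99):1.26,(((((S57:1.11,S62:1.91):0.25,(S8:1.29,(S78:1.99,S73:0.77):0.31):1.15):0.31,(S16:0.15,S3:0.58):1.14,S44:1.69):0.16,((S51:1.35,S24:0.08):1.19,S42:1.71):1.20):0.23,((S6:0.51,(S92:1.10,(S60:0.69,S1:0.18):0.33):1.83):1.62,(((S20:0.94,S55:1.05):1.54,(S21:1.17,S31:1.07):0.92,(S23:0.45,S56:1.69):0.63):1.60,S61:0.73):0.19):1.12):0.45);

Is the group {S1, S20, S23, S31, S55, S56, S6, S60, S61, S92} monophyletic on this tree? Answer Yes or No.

No

The MRCA of the listed taxa subtends ((S6,(S92,(S60,S1))),(((S20,S55),(S21,S31),(S23,S56)),S61)).
That clade also contains S21, which is not in the proposed group, so the group is not monophyletic.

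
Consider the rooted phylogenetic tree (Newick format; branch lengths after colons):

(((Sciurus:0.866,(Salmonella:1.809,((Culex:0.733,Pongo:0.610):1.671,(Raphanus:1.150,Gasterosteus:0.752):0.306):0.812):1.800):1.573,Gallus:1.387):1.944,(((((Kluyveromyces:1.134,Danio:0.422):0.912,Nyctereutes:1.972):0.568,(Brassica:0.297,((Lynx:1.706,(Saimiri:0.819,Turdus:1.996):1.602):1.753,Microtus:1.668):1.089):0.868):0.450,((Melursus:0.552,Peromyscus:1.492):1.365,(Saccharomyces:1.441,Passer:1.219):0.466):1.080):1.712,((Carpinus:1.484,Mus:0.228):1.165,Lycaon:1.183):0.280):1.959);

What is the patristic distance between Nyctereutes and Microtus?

The path runs Nyctereutes → … → MRCA → … → Microtus; the MRCA is the node subtending (((Kluyveromyces,Danio),Nyctereutes),(Brassica,((Lynx,(Saimiri,Turdus)),Microtus))).
Branch lengths along that path: 1.972 + 0.568 + 0.868 + 1.089 + 1.668 = 6.165.

6.165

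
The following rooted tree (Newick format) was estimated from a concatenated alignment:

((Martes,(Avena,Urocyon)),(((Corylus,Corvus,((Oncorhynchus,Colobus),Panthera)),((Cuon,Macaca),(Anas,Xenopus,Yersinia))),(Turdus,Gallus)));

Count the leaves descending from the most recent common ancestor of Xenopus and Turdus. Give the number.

12

The MRCA of Xenopus and Turdus is the node subtending (((Corylus,Corvus,((Oncorhynchus,Colobus),Panthera)),((Cuon,Macaca),(Anas,Xenopus,Yersinia))),(Turdus,Gallus)).
That clade contains 12 terminal taxa: Anas, Colobus, Corvus, Corylus, Cuon, Gallus, Macaca, Oncorhynchus, Panthera, Turdus, Xenopus, Yersinia.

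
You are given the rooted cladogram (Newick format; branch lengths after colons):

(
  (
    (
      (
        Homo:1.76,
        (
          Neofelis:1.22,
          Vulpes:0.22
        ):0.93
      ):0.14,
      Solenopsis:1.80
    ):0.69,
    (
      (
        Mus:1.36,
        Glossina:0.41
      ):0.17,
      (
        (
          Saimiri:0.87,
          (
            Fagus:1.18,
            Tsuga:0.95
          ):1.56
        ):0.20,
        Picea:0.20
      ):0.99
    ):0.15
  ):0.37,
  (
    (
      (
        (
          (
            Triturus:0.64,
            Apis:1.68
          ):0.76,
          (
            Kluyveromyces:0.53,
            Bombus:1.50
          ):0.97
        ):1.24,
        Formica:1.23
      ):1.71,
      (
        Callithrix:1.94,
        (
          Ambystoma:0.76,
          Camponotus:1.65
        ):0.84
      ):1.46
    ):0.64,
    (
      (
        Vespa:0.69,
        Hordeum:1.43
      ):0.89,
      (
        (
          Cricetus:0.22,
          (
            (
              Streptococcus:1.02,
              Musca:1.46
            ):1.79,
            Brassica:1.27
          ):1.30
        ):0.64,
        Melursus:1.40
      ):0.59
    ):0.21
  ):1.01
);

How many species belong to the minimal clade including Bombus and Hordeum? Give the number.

The MRCA of Bombus and Hordeum is the node subtending (((((Triturus,Apis),(Kluyveromyces,Bombus)),Formica),(Callithrix,(Ambystoma,Camponotus))),((Vespa,Hordeum),((Cricetus,((Streptococcus,Musca),Brassica)),Melursus))).
That clade contains 15 terminal taxa: Ambystoma, Apis, Bombus, Brassica, Callithrix, Camponotus, Cricetus, Formica, Hordeum, Kluyveromyces, Melursus, Musca, Streptococcus, Triturus, Vespa.

15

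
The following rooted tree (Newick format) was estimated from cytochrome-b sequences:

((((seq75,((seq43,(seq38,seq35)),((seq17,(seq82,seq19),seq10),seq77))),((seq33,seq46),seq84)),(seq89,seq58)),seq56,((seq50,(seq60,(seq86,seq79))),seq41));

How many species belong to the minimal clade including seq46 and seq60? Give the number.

20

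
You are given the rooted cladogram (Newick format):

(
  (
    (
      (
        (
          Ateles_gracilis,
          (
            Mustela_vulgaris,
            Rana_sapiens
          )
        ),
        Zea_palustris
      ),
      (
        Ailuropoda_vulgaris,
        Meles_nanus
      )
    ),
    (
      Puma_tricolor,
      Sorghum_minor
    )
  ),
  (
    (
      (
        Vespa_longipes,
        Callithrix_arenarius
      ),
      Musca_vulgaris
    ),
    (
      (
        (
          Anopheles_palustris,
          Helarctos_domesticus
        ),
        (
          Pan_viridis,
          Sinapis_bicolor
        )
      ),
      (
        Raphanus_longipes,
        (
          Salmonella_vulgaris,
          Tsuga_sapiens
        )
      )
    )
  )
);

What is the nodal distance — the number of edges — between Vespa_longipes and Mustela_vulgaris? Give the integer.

The MRCA of Vespa_longipes and Mustela_vulgaris is the root of the tree.
From Vespa_longipes up to that node: 4 branches. From Mustela_vulgaris up to the same node: 6 branches. Total: 4 + 6 = 10.

10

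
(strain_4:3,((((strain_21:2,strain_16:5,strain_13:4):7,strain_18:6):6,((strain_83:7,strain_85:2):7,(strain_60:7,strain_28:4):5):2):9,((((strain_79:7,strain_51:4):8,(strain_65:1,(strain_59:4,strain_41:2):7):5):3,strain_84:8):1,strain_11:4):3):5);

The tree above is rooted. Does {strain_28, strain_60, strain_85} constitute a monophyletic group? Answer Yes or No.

The MRCA of the listed taxa subtends ((strain_83,strain_85),(strain_60,strain_28)).
That clade also contains strain_83, which is not in the proposed group, so the group is not monophyletic.

No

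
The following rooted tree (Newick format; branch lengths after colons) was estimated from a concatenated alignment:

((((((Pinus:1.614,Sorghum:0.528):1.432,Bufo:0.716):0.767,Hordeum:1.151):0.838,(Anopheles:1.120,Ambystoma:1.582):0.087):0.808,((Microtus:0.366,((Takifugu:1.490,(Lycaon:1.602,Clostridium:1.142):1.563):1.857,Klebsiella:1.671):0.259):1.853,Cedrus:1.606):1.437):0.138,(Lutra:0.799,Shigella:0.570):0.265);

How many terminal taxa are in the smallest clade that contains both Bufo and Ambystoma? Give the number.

6

The MRCA of Bufo and Ambystoma is the node subtending ((((Pinus,Sorghum),Bufo),Hordeum),(Anopheles,Ambystoma)).
That clade contains 6 terminal taxa: Ambystoma, Anopheles, Bufo, Hordeum, Pinus, Sorghum.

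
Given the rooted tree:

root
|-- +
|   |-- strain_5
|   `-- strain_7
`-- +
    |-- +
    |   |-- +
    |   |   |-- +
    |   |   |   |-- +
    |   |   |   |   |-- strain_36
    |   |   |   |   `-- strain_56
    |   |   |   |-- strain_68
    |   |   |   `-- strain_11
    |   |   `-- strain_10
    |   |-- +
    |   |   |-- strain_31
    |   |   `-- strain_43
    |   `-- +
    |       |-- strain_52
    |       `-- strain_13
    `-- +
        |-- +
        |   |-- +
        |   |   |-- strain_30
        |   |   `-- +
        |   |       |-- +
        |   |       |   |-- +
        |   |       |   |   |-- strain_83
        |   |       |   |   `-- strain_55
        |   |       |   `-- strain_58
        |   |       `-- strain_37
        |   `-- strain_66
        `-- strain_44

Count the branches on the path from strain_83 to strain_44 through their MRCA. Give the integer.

The MRCA of strain_83 and strain_44 is the node subtending (((strain_30,(((strain_83,strain_55),strain_58),strain_37)),strain_66),strain_44).
From strain_83 up to that node: 6 branches. From strain_44 up to the same node: 1 branch. Total: 6 + 1 = 7.

7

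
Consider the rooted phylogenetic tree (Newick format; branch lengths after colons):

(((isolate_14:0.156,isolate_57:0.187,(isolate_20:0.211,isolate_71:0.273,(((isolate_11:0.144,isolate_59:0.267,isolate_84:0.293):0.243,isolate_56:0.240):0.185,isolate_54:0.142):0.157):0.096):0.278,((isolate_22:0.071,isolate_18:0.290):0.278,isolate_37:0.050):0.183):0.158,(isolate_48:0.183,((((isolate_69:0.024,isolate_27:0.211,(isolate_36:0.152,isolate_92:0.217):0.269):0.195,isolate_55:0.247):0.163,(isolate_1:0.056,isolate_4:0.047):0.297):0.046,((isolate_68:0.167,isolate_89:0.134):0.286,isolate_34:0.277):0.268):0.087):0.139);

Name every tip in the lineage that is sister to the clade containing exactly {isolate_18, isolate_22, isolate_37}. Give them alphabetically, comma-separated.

isolate_11, isolate_14, isolate_20, isolate_54, isolate_56, isolate_57, isolate_59, isolate_71, isolate_84

The clade containing exactly {isolate_18, isolate_22, isolate_37} attaches to the tree at the node subtending ((isolate_14,isolate_57,(isolate_20,isolate_71,(((isolate_11,isolate_59,isolate_84),isolate_56),isolate_54))),((isolate_22,isolate_18),isolate_37)).
The other lineage descending from that same node — the sister group — is (isolate_14,isolate_57,(isolate_20,isolate_71,(((isolate_11,isolate_59,isolate_84),isolate_56),isolate_54))); its 9 tips in alphabetical order are the answer.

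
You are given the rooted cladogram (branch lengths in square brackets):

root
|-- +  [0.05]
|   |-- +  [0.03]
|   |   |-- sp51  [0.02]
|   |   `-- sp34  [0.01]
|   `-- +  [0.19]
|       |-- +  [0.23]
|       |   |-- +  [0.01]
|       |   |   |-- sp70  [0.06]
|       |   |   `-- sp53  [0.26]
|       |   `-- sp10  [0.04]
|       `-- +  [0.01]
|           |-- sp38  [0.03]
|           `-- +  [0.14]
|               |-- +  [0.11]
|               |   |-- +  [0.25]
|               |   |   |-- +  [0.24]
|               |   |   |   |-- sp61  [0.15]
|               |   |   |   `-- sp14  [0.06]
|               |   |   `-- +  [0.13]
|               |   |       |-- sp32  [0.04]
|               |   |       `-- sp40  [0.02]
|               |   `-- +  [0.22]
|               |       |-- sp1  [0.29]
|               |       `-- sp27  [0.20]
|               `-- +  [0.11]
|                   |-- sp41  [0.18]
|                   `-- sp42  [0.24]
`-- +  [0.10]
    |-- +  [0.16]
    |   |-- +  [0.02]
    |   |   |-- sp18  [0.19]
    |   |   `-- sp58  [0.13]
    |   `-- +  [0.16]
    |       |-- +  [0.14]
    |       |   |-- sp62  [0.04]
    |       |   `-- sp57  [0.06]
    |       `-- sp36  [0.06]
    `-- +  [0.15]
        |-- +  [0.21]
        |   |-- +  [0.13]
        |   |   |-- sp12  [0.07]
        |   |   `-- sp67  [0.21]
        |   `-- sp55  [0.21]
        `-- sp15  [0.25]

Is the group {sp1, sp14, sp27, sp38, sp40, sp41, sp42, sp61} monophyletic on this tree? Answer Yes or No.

The MRCA of the listed taxa subtends (sp38,((((sp61,sp14),(sp32,sp40)),(sp1,sp27)),(sp41,sp42))).
That clade also contains sp32, which is not in the proposed group, so the group is not monophyletic.

No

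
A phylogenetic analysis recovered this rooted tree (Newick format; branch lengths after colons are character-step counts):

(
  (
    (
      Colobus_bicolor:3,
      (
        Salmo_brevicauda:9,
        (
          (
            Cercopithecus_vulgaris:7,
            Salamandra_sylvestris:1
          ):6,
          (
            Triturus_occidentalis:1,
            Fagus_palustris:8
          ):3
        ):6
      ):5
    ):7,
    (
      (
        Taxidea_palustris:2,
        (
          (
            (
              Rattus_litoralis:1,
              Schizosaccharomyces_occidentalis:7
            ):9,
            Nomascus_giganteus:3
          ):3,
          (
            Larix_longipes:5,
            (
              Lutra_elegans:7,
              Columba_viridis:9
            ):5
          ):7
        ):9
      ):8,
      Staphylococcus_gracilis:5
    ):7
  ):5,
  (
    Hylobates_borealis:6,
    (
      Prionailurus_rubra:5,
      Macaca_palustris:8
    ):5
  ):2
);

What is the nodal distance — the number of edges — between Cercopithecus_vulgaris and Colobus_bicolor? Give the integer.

The MRCA of Cercopithecus_vulgaris and Colobus_bicolor is the node subtending (Colobus_bicolor,(Salmo_brevicauda,((Cercopithecus_vulgaris,Salamandra_sylvestris),(Triturus_occidentalis,Fagus_palustris)))).
From Cercopithecus_vulgaris up to that node: 4 branches. From Colobus_bicolor up to the same node: 1 branch. Total: 4 + 1 = 5.

5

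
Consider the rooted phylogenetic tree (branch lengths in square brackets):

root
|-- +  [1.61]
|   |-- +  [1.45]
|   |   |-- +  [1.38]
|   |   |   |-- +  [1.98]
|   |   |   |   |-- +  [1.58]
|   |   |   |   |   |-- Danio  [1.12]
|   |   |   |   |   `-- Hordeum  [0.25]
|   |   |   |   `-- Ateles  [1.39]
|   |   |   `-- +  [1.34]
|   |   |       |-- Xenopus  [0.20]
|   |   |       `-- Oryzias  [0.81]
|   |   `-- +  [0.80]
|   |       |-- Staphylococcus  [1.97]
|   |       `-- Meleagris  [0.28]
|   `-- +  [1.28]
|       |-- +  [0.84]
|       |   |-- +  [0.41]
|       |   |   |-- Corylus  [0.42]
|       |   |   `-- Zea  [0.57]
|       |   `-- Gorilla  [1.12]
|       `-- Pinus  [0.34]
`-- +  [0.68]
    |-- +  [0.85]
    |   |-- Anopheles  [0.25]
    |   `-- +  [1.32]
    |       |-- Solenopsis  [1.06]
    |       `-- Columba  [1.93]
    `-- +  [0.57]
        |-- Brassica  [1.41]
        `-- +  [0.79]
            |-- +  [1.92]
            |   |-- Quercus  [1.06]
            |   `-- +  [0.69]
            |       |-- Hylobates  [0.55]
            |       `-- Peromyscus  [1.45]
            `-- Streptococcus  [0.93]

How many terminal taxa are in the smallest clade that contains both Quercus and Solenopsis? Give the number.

8

The MRCA of Quercus and Solenopsis is the node subtending ((Anopheles,(Solenopsis,Columba)),(Brassica,((Quercus,(Hylobates,Peromyscus)),Streptococcus))).
That clade contains 8 terminal taxa: Anopheles, Brassica, Columba, Hylobates, Peromyscus, Quercus, Solenopsis, Streptococcus.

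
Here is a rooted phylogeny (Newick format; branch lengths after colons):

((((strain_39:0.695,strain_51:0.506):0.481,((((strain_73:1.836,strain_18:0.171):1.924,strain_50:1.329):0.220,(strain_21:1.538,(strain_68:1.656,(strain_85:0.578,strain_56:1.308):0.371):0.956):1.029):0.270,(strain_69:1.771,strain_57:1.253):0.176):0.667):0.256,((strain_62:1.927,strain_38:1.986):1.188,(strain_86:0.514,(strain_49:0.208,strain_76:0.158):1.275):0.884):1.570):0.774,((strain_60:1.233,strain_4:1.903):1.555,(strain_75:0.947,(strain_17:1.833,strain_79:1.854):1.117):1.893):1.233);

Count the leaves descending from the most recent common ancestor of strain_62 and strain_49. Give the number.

5

The MRCA of strain_62 and strain_49 is the node subtending ((strain_62,strain_38),(strain_86,(strain_49,strain_76))).
That clade contains 5 terminal taxa: strain_38, strain_49, strain_62, strain_76, strain_86.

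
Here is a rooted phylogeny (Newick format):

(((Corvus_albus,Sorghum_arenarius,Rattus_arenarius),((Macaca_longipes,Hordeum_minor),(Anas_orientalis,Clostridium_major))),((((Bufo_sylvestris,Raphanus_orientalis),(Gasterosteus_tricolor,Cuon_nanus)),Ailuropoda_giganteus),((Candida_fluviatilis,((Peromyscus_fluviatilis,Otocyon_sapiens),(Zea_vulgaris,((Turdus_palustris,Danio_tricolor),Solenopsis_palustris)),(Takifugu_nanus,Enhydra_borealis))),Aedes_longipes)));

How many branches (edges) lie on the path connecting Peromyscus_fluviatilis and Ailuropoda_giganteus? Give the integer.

7

The MRCA of Peromyscus_fluviatilis and Ailuropoda_giganteus is the node subtending ((((Bufo_sylvestris,Raphanus_orientalis),(Gasterosteus_tricolor,Cuon_nanus)),Ailuropoda_giganteus),((Candida_fluviatilis,((Peromyscus_fluviatilis,Otocyon_sapiens),(Zea_vulgaris,((Turdus_palustris,Danio_tricolor),Solenopsis_palustris)),(Takifugu_nanus,Enhydra_borealis))),Aedes_longipes)).
From Peromyscus_fluviatilis up to that node: 5 branches. From Ailuropoda_giganteus up to the same node: 2 branches. Total: 5 + 2 = 7.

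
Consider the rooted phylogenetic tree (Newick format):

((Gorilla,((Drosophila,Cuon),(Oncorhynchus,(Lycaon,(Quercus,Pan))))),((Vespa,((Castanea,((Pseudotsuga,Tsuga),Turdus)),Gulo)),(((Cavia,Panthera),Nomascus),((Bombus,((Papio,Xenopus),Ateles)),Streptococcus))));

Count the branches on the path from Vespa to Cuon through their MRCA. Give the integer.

7

The MRCA of Vespa and Cuon is the root of the tree.
From Vespa up to that node: 3 branches. From Cuon up to the same node: 4 branches. Total: 3 + 4 = 7.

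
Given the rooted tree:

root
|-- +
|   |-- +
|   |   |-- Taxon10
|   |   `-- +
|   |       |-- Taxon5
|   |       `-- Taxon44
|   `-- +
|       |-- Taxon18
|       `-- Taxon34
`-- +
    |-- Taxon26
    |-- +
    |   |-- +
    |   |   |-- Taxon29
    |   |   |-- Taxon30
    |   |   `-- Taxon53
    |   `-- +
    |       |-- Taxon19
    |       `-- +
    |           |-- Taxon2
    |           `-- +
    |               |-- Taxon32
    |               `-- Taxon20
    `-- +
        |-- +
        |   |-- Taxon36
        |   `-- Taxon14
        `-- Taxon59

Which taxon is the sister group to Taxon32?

Taxon32 attaches to the tree at the node subtending (Taxon32,Taxon20).
The other lineage descending from that same node — the sister group — is the single tip Taxon20.

Taxon20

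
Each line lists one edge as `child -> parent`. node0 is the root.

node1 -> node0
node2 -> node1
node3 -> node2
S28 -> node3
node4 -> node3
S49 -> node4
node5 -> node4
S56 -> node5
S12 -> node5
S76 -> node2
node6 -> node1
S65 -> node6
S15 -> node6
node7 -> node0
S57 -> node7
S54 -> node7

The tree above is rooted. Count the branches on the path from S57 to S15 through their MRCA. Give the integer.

5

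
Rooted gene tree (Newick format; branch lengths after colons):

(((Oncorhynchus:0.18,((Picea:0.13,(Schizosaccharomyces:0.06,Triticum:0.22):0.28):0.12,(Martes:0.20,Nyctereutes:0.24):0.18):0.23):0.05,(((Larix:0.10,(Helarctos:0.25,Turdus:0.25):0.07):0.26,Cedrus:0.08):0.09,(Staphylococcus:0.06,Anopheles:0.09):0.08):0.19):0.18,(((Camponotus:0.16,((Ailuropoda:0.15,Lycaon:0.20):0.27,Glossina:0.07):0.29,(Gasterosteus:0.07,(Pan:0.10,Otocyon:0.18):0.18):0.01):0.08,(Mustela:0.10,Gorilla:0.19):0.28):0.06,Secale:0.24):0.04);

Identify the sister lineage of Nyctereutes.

Nyctereutes attaches to the tree at the node subtending (Martes,Nyctereutes).
The other lineage descending from that same node — the sister group — is the single tip Martes.

Martes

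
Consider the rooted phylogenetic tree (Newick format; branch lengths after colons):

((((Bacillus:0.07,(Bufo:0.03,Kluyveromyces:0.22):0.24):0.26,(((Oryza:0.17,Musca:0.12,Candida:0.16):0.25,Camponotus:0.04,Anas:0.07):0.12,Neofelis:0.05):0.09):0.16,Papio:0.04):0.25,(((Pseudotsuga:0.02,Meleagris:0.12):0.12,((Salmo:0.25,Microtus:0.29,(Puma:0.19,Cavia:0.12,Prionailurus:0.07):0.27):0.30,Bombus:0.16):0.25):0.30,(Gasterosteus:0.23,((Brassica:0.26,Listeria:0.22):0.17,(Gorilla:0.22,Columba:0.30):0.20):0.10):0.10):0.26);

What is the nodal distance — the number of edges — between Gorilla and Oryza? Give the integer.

11

The MRCA of Gorilla and Oryza is the root of the tree.
From Gorilla up to that node: 5 branches. From Oryza up to the same node: 6 branches. Total: 5 + 6 = 11.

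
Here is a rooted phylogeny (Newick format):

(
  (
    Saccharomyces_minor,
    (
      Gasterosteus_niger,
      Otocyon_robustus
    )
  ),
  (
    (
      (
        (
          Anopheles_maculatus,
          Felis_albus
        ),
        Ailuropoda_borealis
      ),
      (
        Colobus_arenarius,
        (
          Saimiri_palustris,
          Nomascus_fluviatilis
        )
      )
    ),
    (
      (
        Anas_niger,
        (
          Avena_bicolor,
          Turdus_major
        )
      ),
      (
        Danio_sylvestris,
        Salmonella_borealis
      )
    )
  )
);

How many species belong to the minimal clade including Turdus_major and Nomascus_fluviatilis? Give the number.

The MRCA of Turdus_major and Nomascus_fluviatilis is the node subtending ((((Anopheles_maculatus,Felis_albus),Ailuropoda_borealis),(Colobus_arenarius,(Saimiri_palustris,Nomascus_fluviatilis))),((Anas_niger,(Avena_bicolor,Turdus_major)),(Danio_sylvestris,Salmonella_borealis))).
That clade contains 11 terminal taxa: Ailuropoda_borealis, Anas_niger, Anopheles_maculatus, Avena_bicolor, Colobus_arenarius, Danio_sylvestris, Felis_albus, Nomascus_fluviatilis, Saimiri_palustris, Salmonella_borealis, Turdus_major.

11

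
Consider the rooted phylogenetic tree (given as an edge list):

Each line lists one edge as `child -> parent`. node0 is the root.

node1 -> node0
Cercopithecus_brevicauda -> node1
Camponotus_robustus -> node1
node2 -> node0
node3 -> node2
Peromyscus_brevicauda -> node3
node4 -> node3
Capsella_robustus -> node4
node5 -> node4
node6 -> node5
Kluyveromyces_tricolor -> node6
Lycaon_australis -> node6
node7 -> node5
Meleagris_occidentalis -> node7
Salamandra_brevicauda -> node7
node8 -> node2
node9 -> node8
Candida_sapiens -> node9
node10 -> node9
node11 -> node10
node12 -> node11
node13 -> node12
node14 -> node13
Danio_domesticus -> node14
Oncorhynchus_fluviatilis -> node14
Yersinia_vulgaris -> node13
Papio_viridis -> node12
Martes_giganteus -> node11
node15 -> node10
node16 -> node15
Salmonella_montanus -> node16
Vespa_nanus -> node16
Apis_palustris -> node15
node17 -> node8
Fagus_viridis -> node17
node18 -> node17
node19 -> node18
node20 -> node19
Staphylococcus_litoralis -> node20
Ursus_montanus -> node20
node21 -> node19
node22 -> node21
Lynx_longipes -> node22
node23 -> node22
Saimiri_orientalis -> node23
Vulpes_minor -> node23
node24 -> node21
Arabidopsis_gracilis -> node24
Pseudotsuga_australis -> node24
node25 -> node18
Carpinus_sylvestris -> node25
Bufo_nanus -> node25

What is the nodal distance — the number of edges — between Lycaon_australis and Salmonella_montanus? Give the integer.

The MRCA of Lycaon_australis and Salmonella_montanus is the node subtending ((Peromyscus_brevicauda,(Capsella_robustus,((Kluyveromyces_tricolor,Lycaon_australis),(Meleagris_occidentalis,Salamandra_brevicauda)))),((Candida_sapiens,(((((Danio_domesticus,Oncorhynchus_fluviatilis),Yersinia_vulgaris),Papio_viridis),Martes_giganteus),((Salmonella_montanus,Vespa_nanus),Apis_palustris))),(Fagus_viridis,(((Staphylococcus_litoralis,Ursus_montanus),((Lynx_longipes,(Saimiri_orientalis,Vulpes_minor)),(Arabidopsis_gracilis,Pseudotsuga_australis))),(Carpinus_sylvestris,Bufo_nanus))))).
From Lycaon_australis up to that node: 5 branches. From Salmonella_montanus up to the same node: 6 branches. Total: 5 + 6 = 11.

11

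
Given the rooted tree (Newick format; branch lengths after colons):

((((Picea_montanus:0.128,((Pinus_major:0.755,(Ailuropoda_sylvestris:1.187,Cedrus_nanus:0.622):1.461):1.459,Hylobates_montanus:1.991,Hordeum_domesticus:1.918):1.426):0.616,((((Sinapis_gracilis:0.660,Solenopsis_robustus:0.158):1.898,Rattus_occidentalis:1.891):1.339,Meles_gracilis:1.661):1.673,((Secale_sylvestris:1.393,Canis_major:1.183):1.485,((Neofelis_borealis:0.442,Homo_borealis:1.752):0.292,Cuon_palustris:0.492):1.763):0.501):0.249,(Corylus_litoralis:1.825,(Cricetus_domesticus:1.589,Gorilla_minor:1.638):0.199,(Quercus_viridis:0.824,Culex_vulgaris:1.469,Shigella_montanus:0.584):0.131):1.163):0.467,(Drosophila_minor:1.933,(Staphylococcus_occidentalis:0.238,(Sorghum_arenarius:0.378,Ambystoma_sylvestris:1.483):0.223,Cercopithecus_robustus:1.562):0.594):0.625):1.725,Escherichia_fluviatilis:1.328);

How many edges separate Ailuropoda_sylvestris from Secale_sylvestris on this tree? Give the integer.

9

The MRCA of Ailuropoda_sylvestris and Secale_sylvestris is the node subtending ((Picea_montanus,((Pinus_major,(Ailuropoda_sylvestris,Cedrus_nanus)),Hylobates_montanus,Hordeum_domesticus)),((((Sinapis_gracilis,Solenopsis_robustus),Rattus_occidentalis),Meles_gracilis),((Secale_sylvestris,Canis_major),((Neofelis_borealis,Homo_borealis),Cuon_palustris))),(Corylus_litoralis,(Cricetus_domesticus,Gorilla_minor),(Quercus_viridis,Culex_vulgaris,Shigella_montanus))).
From Ailuropoda_sylvestris up to that node: 5 branches. From Secale_sylvestris up to the same node: 4 branches. Total: 5 + 4 = 9.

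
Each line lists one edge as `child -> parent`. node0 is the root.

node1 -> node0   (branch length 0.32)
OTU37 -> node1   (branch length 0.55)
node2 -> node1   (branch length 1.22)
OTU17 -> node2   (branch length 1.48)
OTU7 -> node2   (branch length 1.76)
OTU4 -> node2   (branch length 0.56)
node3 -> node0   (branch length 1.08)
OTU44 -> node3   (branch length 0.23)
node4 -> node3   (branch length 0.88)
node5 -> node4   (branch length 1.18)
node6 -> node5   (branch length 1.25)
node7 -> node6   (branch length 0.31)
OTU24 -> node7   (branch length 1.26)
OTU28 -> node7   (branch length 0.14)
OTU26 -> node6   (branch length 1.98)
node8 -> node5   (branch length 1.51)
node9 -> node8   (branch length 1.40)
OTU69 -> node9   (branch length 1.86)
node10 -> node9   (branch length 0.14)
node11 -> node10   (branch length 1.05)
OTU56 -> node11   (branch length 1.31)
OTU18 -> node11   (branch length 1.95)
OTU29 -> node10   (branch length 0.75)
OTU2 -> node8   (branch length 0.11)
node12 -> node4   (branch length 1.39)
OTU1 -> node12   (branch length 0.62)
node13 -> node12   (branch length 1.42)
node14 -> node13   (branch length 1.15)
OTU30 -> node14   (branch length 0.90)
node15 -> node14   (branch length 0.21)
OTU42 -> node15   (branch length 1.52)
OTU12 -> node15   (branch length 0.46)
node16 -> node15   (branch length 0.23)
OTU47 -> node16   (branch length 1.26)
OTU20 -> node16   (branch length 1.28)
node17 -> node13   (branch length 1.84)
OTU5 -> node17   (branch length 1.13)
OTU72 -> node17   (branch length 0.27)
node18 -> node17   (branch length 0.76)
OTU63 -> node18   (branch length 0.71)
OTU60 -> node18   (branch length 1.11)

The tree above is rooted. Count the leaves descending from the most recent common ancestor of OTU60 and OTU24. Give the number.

The MRCA of OTU60 and OTU24 is the node subtending ((((OTU24,OTU28),OTU26),((OTU69,((OTU56,OTU18),OTU29)),OTU2)),(OTU1,((OTU30,(OTU42,OTU12,(OTU47,OTU20))),(OTU5,OTU72,(OTU63,OTU60))))).
That clade contains 18 terminal taxa: OTU1, OTU12, OTU18, OTU2, OTU20, OTU24, OTU26, OTU28, OTU29, OTU30, OTU42, OTU47, OTU5, OTU56, OTU60, OTU63, OTU69, OTU72.

18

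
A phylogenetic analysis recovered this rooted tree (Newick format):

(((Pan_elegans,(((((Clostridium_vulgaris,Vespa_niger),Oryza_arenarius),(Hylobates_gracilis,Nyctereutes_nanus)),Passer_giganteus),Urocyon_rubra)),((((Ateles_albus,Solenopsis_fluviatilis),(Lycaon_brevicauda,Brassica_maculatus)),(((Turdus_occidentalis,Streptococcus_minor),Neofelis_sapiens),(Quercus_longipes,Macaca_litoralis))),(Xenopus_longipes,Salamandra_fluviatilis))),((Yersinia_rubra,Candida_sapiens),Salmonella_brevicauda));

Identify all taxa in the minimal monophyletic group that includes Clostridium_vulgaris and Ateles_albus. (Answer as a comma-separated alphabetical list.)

Ateles_albus, Brassica_maculatus, Clostridium_vulgaris, Hylobates_gracilis, Lycaon_brevicauda, Macaca_litoralis, Neofelis_sapiens, Nyctereutes_nanus, Oryza_arenarius, Pan_elegans, Passer_giganteus, Quercus_longipes, Salamandra_fluviatilis, Solenopsis_fluviatilis, Streptococcus_minor, Turdus_occidentalis, Urocyon_rubra, Vespa_niger, Xenopus_longipes

Tracing Clostridium_vulgaris: it sits inside (Clostridium_vulgaris,Vespa_niger).
Tracing Ateles_albus: it sits inside (Ateles_albus,Solenopsis_fluviatilis).
The smallest clade enclosing both is ((Pan_elegans,(((((Clostridium_vulgaris,Vespa_niger),Oryza_arenarius),(Hylobates_gracilis,Nyctereutes_nanus)),Passer_giganteus),Urocyon_rubra)),((((Ateles_albus,Solenopsis_fluviatilis),(Lycaon_brevicauda,Brassica_maculatus)),(((Turdus_occidentalis,Streptococcus_minor),Neofelis_sapiens),(Quercus_longipes,Macaca_litoralis))),(Xenopus_longipes,Salamandra_fluviatilis))); the answer is its 19 terminal taxa in alphabetical order.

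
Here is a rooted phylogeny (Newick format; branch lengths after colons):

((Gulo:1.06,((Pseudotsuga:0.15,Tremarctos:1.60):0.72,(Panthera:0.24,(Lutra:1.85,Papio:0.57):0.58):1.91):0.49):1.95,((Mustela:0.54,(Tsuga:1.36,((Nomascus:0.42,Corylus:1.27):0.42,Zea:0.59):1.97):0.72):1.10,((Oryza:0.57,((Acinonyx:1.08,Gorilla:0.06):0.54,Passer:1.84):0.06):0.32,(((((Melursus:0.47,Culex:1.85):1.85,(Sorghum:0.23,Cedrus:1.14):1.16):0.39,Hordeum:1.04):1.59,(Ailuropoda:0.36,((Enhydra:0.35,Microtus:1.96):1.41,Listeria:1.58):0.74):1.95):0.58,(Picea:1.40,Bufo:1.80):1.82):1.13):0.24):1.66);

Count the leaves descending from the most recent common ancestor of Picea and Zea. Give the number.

20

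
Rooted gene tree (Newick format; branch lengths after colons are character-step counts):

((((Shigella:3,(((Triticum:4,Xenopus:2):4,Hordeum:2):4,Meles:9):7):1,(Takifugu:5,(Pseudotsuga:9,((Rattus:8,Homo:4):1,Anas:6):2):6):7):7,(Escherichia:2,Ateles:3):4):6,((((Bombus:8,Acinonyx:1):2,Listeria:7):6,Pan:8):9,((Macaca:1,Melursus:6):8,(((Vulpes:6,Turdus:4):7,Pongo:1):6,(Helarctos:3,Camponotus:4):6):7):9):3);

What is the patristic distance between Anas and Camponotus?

63

The path runs Anas → … → MRCA → … → Camponotus; the MRCA is the root of the tree.
Branch lengths along that path: 6 + 2 + 6 + 7 + 7 + 6 + 3 + 9 + 7 + 6 + 4 = 63.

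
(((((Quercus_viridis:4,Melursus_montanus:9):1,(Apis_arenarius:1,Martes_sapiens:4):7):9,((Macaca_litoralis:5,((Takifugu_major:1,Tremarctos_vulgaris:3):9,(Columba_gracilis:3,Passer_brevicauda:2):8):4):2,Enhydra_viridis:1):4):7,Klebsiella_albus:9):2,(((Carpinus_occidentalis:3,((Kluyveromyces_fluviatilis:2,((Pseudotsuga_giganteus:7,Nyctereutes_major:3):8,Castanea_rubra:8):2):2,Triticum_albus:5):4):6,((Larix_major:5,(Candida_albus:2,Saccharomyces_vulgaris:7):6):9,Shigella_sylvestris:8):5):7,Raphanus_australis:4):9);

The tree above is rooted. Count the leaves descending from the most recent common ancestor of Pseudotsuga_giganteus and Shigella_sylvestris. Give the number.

The MRCA of Pseudotsuga_giganteus and Shigella_sylvestris is the node subtending ((Carpinus_occidentalis,((Kluyveromyces_fluviatilis,((Pseudotsuga_giganteus,Nyctereutes_major),Castanea_rubra)),Triticum_albus)),((Larix_major,(Candida_albus,Saccharomyces_vulgaris)),Shigella_sylvestris)).
That clade contains 10 terminal taxa: Candida_albus, Carpinus_occidentalis, Castanea_rubra, Kluyveromyces_fluviatilis, Larix_major, Nyctereutes_major, Pseudotsuga_giganteus, Saccharomyces_vulgaris, Shigella_sylvestris, Triticum_albus.

10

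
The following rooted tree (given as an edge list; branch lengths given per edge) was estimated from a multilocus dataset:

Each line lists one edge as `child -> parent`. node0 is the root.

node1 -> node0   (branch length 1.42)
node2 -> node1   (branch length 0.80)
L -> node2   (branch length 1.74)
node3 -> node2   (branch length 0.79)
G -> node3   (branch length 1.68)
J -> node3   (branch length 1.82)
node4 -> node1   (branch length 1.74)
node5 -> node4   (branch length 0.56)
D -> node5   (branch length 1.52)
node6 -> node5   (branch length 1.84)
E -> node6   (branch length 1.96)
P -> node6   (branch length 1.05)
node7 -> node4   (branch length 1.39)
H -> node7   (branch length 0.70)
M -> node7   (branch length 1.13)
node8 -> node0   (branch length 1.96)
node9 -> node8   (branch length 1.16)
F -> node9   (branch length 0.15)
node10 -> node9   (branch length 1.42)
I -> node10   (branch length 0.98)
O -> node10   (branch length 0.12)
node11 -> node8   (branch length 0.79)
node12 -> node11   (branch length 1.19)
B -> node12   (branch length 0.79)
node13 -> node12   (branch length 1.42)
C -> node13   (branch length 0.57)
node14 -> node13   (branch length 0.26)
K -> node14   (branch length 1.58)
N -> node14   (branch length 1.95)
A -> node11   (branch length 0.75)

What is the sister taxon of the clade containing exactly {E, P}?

D

The clade containing exactly {E, P} attaches to the tree at the node subtending (D,(E,P)).
The other lineage descending from that same node — the sister group — is the single tip D.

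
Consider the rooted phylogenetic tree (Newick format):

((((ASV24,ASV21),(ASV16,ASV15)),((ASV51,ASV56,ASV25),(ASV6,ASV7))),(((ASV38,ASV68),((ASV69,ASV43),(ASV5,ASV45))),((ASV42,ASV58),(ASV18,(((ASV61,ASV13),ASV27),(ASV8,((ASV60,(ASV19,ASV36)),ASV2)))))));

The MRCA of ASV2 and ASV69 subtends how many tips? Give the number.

The MRCA of ASV2 and ASV69 is the node subtending (((ASV38,ASV68),((ASV69,ASV43),(ASV5,ASV45))),((ASV42,ASV58),(ASV18,(((ASV61,ASV13),ASV27),(ASV8,((ASV60,(ASV19,ASV36)),ASV2)))))).
That clade contains 17 terminal taxa: ASV13, ASV18, ASV19, ASV2, ASV27, ASV36, ASV38, ASV42, ASV43, ASV45, ASV5, ASV58, ASV60, ASV61, ASV68, ASV69, ASV8.

17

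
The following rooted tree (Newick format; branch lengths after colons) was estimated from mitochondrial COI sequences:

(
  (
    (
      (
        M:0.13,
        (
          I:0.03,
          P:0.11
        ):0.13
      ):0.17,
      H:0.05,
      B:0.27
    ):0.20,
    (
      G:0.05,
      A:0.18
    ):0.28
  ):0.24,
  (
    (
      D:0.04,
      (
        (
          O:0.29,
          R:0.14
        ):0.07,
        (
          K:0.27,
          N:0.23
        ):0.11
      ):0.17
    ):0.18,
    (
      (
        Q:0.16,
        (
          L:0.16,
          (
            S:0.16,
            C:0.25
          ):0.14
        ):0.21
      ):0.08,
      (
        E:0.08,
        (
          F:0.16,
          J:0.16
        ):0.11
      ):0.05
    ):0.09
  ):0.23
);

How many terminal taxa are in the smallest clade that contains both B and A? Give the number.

7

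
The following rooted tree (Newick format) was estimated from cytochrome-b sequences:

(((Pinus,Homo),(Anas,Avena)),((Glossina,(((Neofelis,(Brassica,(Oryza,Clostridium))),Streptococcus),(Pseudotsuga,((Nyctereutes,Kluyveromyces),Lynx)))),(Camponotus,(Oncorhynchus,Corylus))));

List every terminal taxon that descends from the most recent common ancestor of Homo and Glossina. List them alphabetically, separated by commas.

Anas, Avena, Brassica, Camponotus, Clostridium, Corylus, Glossina, Homo, Kluyveromyces, Lynx, Neofelis, Nyctereutes, Oncorhynchus, Oryza, Pinus, Pseudotsuga, Streptococcus

Tracing Homo: it sits inside (Pinus,Homo).
Tracing Glossina: it sits inside (Glossina,(((Neofelis,(Brassica,(Oryza,Clostridium))),Streptococcus),(Pseudotsuga,((Nyctereutes,Kluyveromyces),Lynx)))).
The smallest clade enclosing both is the whole tree (their MRCA is the root), so the answer is all 17 tips in alphabetical order.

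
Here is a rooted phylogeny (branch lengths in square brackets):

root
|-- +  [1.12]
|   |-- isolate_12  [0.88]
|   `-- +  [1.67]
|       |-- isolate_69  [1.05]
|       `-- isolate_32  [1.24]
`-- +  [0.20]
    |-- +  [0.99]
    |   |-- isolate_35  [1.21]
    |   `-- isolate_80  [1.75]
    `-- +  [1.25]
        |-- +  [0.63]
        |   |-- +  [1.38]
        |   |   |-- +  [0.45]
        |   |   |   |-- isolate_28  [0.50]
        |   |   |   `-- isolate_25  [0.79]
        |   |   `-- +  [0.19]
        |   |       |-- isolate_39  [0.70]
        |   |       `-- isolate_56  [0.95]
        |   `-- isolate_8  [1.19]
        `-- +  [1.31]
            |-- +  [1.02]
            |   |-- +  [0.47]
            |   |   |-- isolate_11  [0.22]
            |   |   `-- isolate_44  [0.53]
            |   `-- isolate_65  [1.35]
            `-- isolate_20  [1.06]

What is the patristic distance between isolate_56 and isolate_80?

7.14

The path runs isolate_56 → … → MRCA → … → isolate_80; the MRCA is the node subtending ((isolate_35,isolate_80),((((isolate_28,isolate_25),(isolate_39,isolate_56)),isolate_8),(((isolate_11,isolate_44),isolate_65),isolate_20))).
Branch lengths along that path: 0.95 + 0.19 + 1.38 + 0.63 + 1.25 + 0.99 + 1.75 = 7.14.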